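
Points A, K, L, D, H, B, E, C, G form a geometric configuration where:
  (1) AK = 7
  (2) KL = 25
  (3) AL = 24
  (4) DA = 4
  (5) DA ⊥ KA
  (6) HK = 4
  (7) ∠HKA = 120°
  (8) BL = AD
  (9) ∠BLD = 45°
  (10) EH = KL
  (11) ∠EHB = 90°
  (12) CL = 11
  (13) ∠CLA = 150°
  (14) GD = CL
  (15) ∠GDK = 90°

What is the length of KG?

From the given relations: GD = CL = 11.
Step 1: By the law of cosines on triangle DAK: DK² = 4² + 7² − 2·4·7·cos(90°) = 65, so DK = √65.
Step 2: By the law of cosines on triangle KDG: KG² = √65² + 11² − 2·√65·11·cos(90°) = 186, so KG = √186.

Therefore, the length of KG = √186.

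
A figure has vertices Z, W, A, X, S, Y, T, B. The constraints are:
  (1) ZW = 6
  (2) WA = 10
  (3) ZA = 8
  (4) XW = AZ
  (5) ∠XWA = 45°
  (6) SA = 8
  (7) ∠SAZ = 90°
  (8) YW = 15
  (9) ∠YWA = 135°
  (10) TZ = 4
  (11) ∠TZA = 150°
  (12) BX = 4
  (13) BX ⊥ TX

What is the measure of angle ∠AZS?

Step 1: By the law of cosines on triangle ZAS: ZS² = 8² + 8² − 2·8·8·cos(90°) = 128, so ZS = 8·√2.
Step 2: By the inverse law of cosines on triangle AZS: cos(∠AZS) = (8² + (8·√2)² − 8²) / (2·8·8·√2) = 128/181.02 = 0.7071, so ∠AZS = 45°.

Therefore, the measure of angle ∠AZS = 45°.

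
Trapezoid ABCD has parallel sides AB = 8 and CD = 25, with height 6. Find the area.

Area of a trapezoid = (base1 + base2) * height / 2
Area = (8 + 25) * 6 / 2
Area = 33 * 6 / 2
Area = 198 / 2
Area = 99

99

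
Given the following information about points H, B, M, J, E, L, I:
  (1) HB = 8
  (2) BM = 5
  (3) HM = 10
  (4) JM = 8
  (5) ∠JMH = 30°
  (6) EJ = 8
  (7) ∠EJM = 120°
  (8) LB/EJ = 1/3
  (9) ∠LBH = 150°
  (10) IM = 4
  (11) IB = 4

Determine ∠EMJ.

Step 1: By the law of cosines on triangle MJE: ME² = 8² + 8² − 2·8·8·cos(120°) = 192, so ME = 8·√3.
Step 2: By the inverse law of cosines on triangle EMJ: cos(∠EMJ) = ((8·√3)² + 8² − 8²) / (2·8·√3·8) = 192/221.7 = 0.866, so ∠EMJ = 30°.

Therefore, the measure of angle ∠EMJ = 30°.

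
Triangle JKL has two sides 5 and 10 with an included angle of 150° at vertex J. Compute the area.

Area = (1/2) * JK * JL * sin(J)
Area = (1/2) * 5 * 10 * sin(150°)
Area = (1/2) * 5 * 10 * 1/2
Area = 25/2

25/2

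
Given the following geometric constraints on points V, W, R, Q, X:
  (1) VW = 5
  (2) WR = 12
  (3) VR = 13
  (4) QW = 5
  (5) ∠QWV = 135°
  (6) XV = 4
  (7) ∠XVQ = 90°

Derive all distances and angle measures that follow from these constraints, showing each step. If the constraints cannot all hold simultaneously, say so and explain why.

The constraints are consistent.

Step 1: From VW = 5, WQ = 5, and ∠VWQ = 135°, by the law of cosines:
  VQ² = VW² + WQ² - 2·VW·WQ·cos(135°) = 25 + 25 + 35.36 = 85.36
  VQ ≈ 9.24

Step 2: From VR = 13, VW = 5, RW = 12, by the inverse law of cosines:
  cos(∠RVW) = (VR² + VW² - RW²) / (2·VR·VW)
  ∠RVW = 67.38°

Step 3: From WR = 12, WV = 5, RV = 13, by the inverse law of cosines:
  cos(∠RWV) = (WR² + WV² - RV²) / (2·WR·WV)
  ∠RWV = 90°

Step 4: From RV = 13, RW = 12, VW = 5, by the inverse law of cosines:
  cos(∠VRW) = (RV² + RW² - VW²) / (2·RV·RW)
  ∠VRW = 22.62°

Step 5: From QV = 9.24, VX = 4, and ∠QVX = 90°, by the law of cosines:
  QX² = QV² + VX² - 2·QV·VX·cos(90°) = 85.36 + 16 - 0 = 101.4
  QX ≈ 10.07

Step 6: From VQ = 9.24, VW = 5, QW = 5, by the inverse law of cosines:
  cos(∠QVW) = (VQ² + VW² - QW²) / (2·VQ·VW)
  ∠QVW = 22.5°

Step 7: From QV = 9.24, QW = 5, VW = 5, by the inverse law of cosines:
  cos(∠VQW) = (QV² + QW² - VW²) / (2·QV·QW)
  ∠VQW = 22.5°

Step 8: From QV = 9.24, QX = 10.07, VX = 4, by the inverse law of cosines:
  cos(∠VQX) = (QV² + QX² - VX²) / (2·QV·QX)
  ∠VQX = 23.41°

Step 9: From XQ = 10.07, XV = 4, QV = 9.24, by the inverse law of cosines:
  cos(∠QXV) = (XQ² + XV² - QV²) / (2·XQ·XV)
  ∠QXV = 66.59°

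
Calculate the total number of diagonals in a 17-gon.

The number of diagonals in an n-gon is n(n - 3)/2.
For n = 17: 17(17 - 3)/2 = 17 × 14 / 2 = 119.

119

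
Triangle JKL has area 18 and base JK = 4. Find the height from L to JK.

Area = (1/2) * base * height
height = 2 * Area / base
height = 2 * 18 / 4
height = 36 / 4
height = 9

9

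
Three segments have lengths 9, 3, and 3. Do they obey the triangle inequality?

No.
The triangle inequality is violated: 3 + 3 = 6 ≤ 9.
These lengths cannot form a triangle.

No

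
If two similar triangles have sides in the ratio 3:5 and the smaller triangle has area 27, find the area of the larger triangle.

For similar figures, the area ratio equals the square of the side ratio.
Side ratio (the smaller triangle to the larger triangle) = 3:5, so area ratio = 3^2:5^2 = 9:25.
If the area of the smaller triangle is 27, then the area of the larger triangle = 27 * (25/9) = 75.

75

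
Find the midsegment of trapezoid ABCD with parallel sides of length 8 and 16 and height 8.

The midsegment of a trapezoid = (base1 + base2) / 2
midsegment = (8 + 16) / 2
midsegment = 24 / 2
midsegment = 12

12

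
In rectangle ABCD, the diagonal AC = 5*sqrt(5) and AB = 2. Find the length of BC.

Using the Pythagorean theorem: d^2 = a^2 + b^2
b^2 = d^2 - a^2
b^2 = 125 - 4
b^2 = 121
b = sqrt(121) = 11

11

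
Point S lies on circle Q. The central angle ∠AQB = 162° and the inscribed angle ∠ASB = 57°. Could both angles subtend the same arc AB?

By the inscribed angle theorem, the inscribed angle for a central angle of 162° should be 162° / 2 = 81°.
The given inscribed angle is 57°, which does not equal 81°.
Therefore, no, they do not correspond to the same arc.

No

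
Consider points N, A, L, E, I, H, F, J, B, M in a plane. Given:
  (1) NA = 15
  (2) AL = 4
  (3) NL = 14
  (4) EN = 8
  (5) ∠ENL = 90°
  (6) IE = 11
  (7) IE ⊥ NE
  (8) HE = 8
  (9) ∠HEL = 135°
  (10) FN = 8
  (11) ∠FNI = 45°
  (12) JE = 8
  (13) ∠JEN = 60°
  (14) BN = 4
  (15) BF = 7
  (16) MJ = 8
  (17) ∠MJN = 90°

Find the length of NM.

Step 1: By the law of cosines on triangle JEN: JN² = 8² + 8² − 2·8·8·cos(60°) = 64, so JN = 8.
Step 2: By the law of cosines on triangle NJM: NM² = 8² + 8² − 2·8·8·cos(90°) = 128, so NM = 8·√2.

Therefore, the length of NM = 8·√2.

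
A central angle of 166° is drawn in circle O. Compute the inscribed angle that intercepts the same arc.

By the inscribed angle theorem, the inscribed angle is half the central angle.
Inscribed angle = 166° / 2 = 83°

83°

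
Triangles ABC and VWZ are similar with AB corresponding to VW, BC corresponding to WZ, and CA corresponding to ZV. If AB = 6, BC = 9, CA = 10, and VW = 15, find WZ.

k = 15/6 = 5/2. WZ = 5/2 * 9 = 45/2.

45/2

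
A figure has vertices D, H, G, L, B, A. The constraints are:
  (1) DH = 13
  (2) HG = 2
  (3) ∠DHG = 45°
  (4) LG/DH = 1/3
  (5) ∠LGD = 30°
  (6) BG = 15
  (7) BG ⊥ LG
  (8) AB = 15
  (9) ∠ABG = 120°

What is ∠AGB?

Step 1: By the law of cosines on triangle GBA: GA² = 15² + 15² − 2·15·15·cos(120°) = 675, so GA = 15·√3.
Step 2: By the inverse law of cosines on triangle AGB: cos(∠AGB) = ((15·√3)² + 15² − 15²) / (2·15·√3·15) = 675/779.42 = 0.866, so ∠AGB = 30°.

Therefore, the measure of angle ∠AGB = 30°.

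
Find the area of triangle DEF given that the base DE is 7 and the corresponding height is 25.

A triangle's area is half the area of a rectangle with the same base and height.
Area = (1/2) * 7 * 25 = 175/2.

175/2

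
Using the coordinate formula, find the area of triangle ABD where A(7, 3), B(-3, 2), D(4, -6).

The Shoelace formula computes the area from vertex coordinates by summing cross products.
For vertices (7,3), (-3,2), (4,-6):
Signed sum = 7*2 - -3*3 + -3*-6 - 4*2 + 4*3 - 7*-6
= 23 + 10 + 54 = 87
Area = (1/2)|87| = 87/2.

87/2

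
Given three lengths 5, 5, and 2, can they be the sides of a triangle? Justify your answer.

Check all three triangle inequalities:
5 + 5 = 10 > 2 ✓
5 + 2 = 7 > 5 ✓
5 + 2 = 7 > 5 ✓
All conditions hold, so these sides form a valid triangle.

Yes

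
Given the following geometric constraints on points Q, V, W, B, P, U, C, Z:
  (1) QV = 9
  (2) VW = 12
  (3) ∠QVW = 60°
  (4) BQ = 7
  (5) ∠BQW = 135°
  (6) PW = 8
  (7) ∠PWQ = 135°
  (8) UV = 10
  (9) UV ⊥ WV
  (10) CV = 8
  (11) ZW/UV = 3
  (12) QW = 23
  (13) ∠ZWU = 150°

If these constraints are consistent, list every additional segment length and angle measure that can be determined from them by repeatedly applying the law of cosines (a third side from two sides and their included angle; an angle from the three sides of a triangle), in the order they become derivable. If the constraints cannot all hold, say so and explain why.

These constraints are not satisfiable: by the triangle inequality in triangle VQW, (1) QV = 9 and (2) VW = 12 force QW ≤ 9 + 12 = 21, but (12) says QW = 23. No planar figure meets all of them, so nothing further can be derived.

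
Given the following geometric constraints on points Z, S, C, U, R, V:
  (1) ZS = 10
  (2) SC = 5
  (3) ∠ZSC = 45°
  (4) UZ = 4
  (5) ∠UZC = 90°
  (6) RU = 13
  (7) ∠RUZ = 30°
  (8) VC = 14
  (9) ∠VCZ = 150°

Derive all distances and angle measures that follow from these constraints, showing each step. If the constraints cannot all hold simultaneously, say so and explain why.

The constraints are consistent.

Step 1: From ZS = 10, SC = 5, and ∠ZSC = 45°, by the law of cosines:
  ZC² = ZS² + SC² - 2·ZS·SC·cos(45°) = 100 + 25 - 70.71 = 54.29
  ZC ≈ 7.37

Step 2: From ZU = 4, UR = 13, and ∠ZUR = 30°, by the law of cosines:
  ZR² = ZU² + UR² - 2·ZU·UR·cos(30°) = 16 + 169 - 90.07 = 94.93
  ZR ≈ 9.74

Step 3: From ZC = 7.37, CV = 14, and ∠ZCV = 150°, by the law of cosines:
  ZV² = ZC² + CV² - 2·ZC·CV·cos(150°) = 54.29 + 196 + 178.7 = 429
  ZV ≈ 20.71

Step 4: From CZ = 7.37, ZU = 4, and ∠CZU = 90°, by the law of cosines:
  CU² = CZ² + ZU² - 2·CZ·ZU·cos(90°) = 54.29 + 16 - 0 = 70.29
  CU ≈ 8.38

Step 5: From ZC = 7.37, ZS = 10, CS = 5, by the inverse law of cosines:
  cos(∠CZS) = (ZC² + ZS² - CS²) / (2·ZC·ZS)
  ∠CZS = 28.68°

Step 6: From ZR = 9.74, ZU = 4, RU = 13, by the inverse law of cosines:
  cos(∠RZU) = (ZR² + ZU² - RU²) / (2·ZR·ZU)
  ∠RZU = 138.15°

Step 7: From CS = 5, CZ = 7.37, SZ = 10, by the inverse law of cosines:
  cos(∠SCZ) = (CS² + CZ² - SZ²) / (2·CS·CZ)
  ∠SCZ = 106.32°

Step 8: From RU = 13, RZ = 9.74, UZ = 4, by the inverse law of cosines:
  cos(∠URZ) = (RU² + RZ² - UZ²) / (2·RU·RZ)
  ∠URZ = 11.85°

Step 9: From ZC = 7.37, ZV = 20.71, CV = 14, by the inverse law of cosines:
  cos(∠CZV) = (ZC² + ZV² - CV²) / (2·ZC·ZV)
  ∠CZV = 19.75°

Step 10: From CU = 8.38, CZ = 7.37, UZ = 4, by the inverse law of cosines:
  cos(∠UCZ) = (CU² + CZ² - UZ²) / (2·CU·CZ)
  ∠UCZ = 28.5°

Step 11: From UC = 8.38, UZ = 4, CZ = 7.37, by the inverse law of cosines:
  cos(∠CUZ) = (UC² + UZ² - CZ²) / (2·UC·UZ)
  ∠CUZ = 61.5°

Step 12: From VC = 14, VZ = 20.71, CZ = 7.37, by the inverse law of cosines:
  cos(∠CVZ) = (VC² + VZ² - CZ²) / (2·VC·VZ)
  ∠CVZ = 10.25°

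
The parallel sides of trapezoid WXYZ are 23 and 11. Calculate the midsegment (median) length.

The midsegment (median) of a trapezoid connects the midpoints of the non-parallel sides.
Its length is the average of the two bases: (23 + 11) / 2 = 17.

17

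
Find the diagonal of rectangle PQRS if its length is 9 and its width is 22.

d = sqrt(9^2 + 22^2) = sqrt(565)

sqrt(565)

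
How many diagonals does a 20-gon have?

Total line segments between 20 vertices = C(20,2) = 190.
Subtract the 20 sides: 190 - 20 = 170 diagonals.

170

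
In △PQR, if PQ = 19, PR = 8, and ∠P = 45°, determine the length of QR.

Law of cosines: QR^2 = 19^2 + 8^2 - 2(19)(8)cos(45°) = 425 - 152*sqrt(2), so QR = sqrt(425 - 152*sqrt(2)).

sqrt(425 - 152*sqrt(2))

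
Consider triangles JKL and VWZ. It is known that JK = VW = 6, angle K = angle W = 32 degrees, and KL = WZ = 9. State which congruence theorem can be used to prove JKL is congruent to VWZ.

The given information provides:
JK = VW = 6, angle K = angle W = 32 degrees, and KL = WZ = 9
This matches the SAS congruence theorem.
Two pairs of corresponding sides and the included angle are equal (Side-Angle-Side).

SAS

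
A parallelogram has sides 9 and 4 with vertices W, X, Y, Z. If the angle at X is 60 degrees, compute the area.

Area = a * b * sin(theta)
Area = 9 * 4 * sin(60 degrees)
Area = 36 * sqrt(3)/2
Area = 18*sqrt(3)

18*sqrt(3)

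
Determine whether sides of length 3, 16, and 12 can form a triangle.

Check the triangle inequality: 3 + 12 = 15 ≤ 16.
Since the sum of two sides does not exceed the third, no triangle can be formed.

No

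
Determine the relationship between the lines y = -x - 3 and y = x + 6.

Slope of line 1: m1 = -1
Slope of line 2: m2 = 1
m1 * m2 = -1, so perpendicular.

Perpendicular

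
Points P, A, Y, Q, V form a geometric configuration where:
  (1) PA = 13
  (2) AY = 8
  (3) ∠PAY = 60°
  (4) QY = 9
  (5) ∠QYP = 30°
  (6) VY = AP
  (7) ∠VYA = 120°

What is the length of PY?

Step 1: By the law of cosines on triangle PAY: PY² = 13² + 8² − 2·13·8·cos(60°) = 129, so PY = √129.

Therefore, the length of PY = √129.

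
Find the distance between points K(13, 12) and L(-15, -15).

d = sqrt((-28)^2 + (-27)^2) = sqrt(1513)

sqrt(1513)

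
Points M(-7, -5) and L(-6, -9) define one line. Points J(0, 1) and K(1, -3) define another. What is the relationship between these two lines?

Slope of line 1: m1 = (-9 - -5)/(-6 - -7) = -4/1 = -4
Slope of line 2: m2 = (-3 - 1)/(1 - 0) = -4/1 = -4
Two lines are parallel if and only if they have equal slopes (or both are vertical).
Here m1 = m2 = -4, confirming the lines are parallel.

Parallel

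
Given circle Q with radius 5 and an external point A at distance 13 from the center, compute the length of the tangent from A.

The tangent, radius, and line from the external point to the center form a right triangle.
The right angle is where the tangent meets the radius.
By the Pythagorean theorem: tangent² + 5² = 13²
tangent² = 169 - 25 = 144
tangent = 12

12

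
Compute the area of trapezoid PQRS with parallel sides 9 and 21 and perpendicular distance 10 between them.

Area = (9 + 21) * 10 / 2 = 300 / 2 = 150

150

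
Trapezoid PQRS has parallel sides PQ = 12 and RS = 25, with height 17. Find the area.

Area of a trapezoid = (base1 + base2) * height / 2
Area = (12 + 25) * 17 / 2
Area = 37 * 17 / 2
Area = 629 / 2
Area = 629/2

629/2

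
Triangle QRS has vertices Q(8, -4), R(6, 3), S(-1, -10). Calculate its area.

The Shoelace formula computes the area from vertex coordinates by summing cross products.
For vertices (8,-4), (6,3), (-1,-10):
Signed sum = 8*3 - 6*-4 + 6*-10 - -1*3 + -1*-4 - 8*-10
= 48 + -57 + 84 = 75
Area = (1/2)|75| = 75/2.

75/2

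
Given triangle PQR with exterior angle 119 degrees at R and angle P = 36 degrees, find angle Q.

The exterior angle theorem states that an exterior angle equals the sum of the two non-adjacent interior angles.
So 119 = 36 + angle Q, which gives angle Q = 119 - 36 = 83 degrees.

83 degrees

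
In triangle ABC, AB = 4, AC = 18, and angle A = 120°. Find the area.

Area = (1/2) * AB * AC * sin(A)
Area = (1/2) * 4 * 18 * sin(120°)
Area = (1/2) * 4 * 18 * sqrt(3)/2
Area = 18*sqrt(3)

18*sqrt(3)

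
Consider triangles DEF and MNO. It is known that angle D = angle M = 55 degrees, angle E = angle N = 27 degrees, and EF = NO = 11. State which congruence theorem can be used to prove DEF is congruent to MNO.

Consider the given information: angle D = angle M = 55 degrees, angle E = angle N = 27 degrees, and EF = NO = 11
This is not SSS or SAS: SSS requires all three pairs of sides, but we don't have that. SAS requires two sides and the included angle between them.
The correct criterion is AAS. Two pairs of corresponding angles and a non-included side are equal (Angle-Angle-Side).

AAS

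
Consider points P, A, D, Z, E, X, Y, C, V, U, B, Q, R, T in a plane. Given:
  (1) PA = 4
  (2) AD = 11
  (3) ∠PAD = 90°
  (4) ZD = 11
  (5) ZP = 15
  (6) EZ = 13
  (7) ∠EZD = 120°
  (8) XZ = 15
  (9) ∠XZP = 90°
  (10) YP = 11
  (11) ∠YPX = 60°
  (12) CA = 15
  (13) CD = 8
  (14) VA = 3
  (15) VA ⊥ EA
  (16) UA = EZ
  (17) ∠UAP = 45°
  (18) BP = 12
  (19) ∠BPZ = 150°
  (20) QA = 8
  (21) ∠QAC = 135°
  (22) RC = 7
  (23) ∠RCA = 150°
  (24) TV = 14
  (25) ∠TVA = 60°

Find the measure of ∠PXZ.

Step 1: By the law of cosines on triangle XZP: XP² = 15² + 15² − 2·15·15·cos(90°) = 450, so XP = 15·√2.
Step 2: By the inverse law of cosines on triangle PXZ: cos(∠PXZ) = ((15·√2)² + 15² − 15²) / (2·15·√2·15) = 450/636.4 = 0.7071, so ∠PXZ = 45°.

Therefore, the measure of angle ∠PXZ = 45°.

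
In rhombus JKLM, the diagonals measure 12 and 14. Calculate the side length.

In a rhombus, the diagonals bisect each other perpendicularly, creating four congruent right triangles.
Each triangle has legs 6 (half of 12) and 7 (half of 14).
The hypotenuse of each right triangle is a side of the rhombus:
side = sqrt(6^2 + 7^2) = sqrt(85)

sqrt(85)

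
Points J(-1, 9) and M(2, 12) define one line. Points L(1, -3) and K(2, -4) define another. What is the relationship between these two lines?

Slope of line 1: m1 = (12 - 9)/(2 - -1) = 3/3 = 1
Slope of line 2: m2 = (-4 - -3)/(2 - 1) = -1/1 = -1
m1 * m2 = (1) * (-1) = -1 = -1, so the lines are perpendicular.

Perpendicular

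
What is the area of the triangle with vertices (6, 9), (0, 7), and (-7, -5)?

Using the Shoelace formula for a triangle:
Area = (1/2)|x0(y1 - y2) + x1(y2 - y0) + x2(y0 - y1)|
Area = (1/2)|6(7 - -5) + 0(-5 - 9) + -7(9 - 7)|
Area = (1/2)|72 + 0 + -14|
Area = (1/2)|58|
Area = (1/2)(58)
Area = 29

29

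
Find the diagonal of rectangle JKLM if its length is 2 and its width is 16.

A rectangle's diagonal splits it into two right triangles, with the diagonal as the hypotenuse.
By the Pythagorean theorem, d^2 = 2^2 + 16^2 = 260.
Therefore d = sqrt(260) = 2*sqrt(65).

2*sqrt(65)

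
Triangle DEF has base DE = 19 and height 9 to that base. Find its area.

A triangle's area is half the area of a rectangle with the same base and height.
Area = (1/2) * 19 * 9 = 171/2.

171/2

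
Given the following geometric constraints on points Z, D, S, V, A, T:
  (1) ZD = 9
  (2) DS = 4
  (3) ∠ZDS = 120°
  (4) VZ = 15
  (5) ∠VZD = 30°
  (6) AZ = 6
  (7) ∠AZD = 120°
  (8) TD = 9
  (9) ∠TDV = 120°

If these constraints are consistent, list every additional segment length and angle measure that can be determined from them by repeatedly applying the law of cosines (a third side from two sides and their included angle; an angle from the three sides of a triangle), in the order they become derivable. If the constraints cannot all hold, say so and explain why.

The constraints are consistent. Derivable facts, in order:
After 1 step:
- DA = 3·√19
- DV ≈ 8.5
- ZS = √133
After 2 steps:
- VT ≈ 15.15
- ∠ADZ = 23.41°
- ∠DAZ = 36.59°
- ∠DSZ = 42.52°
- ∠DVZ = 31.98°
- ∠DZS = 17.48°
- ∠VDZ = 118.02°
After 3 steps:
- ∠DTV = 29.05°
- ∠DVT = 30.95°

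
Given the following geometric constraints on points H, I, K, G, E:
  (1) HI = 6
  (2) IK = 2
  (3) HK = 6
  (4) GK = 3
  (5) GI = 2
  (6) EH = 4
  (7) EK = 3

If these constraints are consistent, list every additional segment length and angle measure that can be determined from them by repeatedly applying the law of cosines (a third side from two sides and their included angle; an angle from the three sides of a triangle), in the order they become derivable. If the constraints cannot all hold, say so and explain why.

The constraints are consistent. Derivable facts, in order:
After 1 step:
- ∠EHK = 26.38°
- ∠EKH = 36.34°
- ∠GIK = 97.18°
- ∠GKI = 41.41°
- ∠HEK = 117.28°
- ∠HIK = 80.41°
- ∠HKI = 80.41°
- ∠IGK = 41.41°
- ∠IHK = 19.19°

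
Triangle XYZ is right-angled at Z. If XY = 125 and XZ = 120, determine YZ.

Rearranging the Pythagorean theorem to solve for the unknown leg:
leg^2 = hypotenuse^2 - known_leg^2 = 15625 - 14400 = 1225
leg = sqrt(1225) = 35.

35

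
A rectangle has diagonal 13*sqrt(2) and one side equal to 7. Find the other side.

The diagonal of a rectangle forms a right triangle with the two sides.
Rearranging the Pythagorean theorem: missing side = sqrt(d^2 - known^2).
= sqrt(338 - 49) = sqrt(289) = 17.

17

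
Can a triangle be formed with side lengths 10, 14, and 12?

For three segments to close into a triangle, no single side can be as long as the other two combined.
The longest side is 14, and 10 + 12 = 22 > 14.
A triangle can be formed.

Yes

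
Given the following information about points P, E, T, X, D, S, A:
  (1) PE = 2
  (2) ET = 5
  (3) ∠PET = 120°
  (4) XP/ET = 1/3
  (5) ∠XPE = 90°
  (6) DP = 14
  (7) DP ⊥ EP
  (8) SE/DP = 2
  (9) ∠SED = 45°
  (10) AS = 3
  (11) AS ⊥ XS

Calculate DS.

From the given relations: SE = 2·DP = 2·14 = 28.
Step 1: By the law of cosines on triangle EPD: ED² = 2² + 14² − 2·2·14·cos(90°) = 200, so ED = 10·√2.
Step 2: By the law of cosines on triangle DES: DS² = (10·√2)² + 28² − 2·10·√2·28·cos(45°) = 424, so DS = 2·√106.

Therefore, the length of DS = 2·√106.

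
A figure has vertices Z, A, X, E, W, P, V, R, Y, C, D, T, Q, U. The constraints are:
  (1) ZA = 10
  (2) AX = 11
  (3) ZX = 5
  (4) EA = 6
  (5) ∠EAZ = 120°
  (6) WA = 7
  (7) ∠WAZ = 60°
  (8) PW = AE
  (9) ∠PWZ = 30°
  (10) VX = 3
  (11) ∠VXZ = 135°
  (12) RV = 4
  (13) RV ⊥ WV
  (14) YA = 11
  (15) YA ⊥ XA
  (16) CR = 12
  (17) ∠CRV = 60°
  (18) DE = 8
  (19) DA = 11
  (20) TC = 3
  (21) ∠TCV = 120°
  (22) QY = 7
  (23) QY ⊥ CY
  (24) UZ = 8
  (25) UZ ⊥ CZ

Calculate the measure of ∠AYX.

Step 1: By the law of cosines on triangle YAX: YX² = 11² + 11² − 2·11·11·cos(90°) = 242, so YX = 11·√2.
Step 2: By the inverse law of cosines on triangle AYX: cos(∠AYX) = (11² + (11·√2)² − 11²) / (2·11·11·√2) = 242/342.24 = 0.7071, so ∠AYX = 45°.

Therefore, the measure of angle ∠AYX = 45°.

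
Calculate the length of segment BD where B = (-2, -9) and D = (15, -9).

d = sqrt((17)^2 + (0)^2) = sqrt(289) = 17

17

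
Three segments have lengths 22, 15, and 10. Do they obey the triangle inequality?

For three segments to close into a triangle, no single side can be as long as the other two combined.
The longest side is 22, and 10 + 15 = 25 > 22.
A triangle can be formed.

Yes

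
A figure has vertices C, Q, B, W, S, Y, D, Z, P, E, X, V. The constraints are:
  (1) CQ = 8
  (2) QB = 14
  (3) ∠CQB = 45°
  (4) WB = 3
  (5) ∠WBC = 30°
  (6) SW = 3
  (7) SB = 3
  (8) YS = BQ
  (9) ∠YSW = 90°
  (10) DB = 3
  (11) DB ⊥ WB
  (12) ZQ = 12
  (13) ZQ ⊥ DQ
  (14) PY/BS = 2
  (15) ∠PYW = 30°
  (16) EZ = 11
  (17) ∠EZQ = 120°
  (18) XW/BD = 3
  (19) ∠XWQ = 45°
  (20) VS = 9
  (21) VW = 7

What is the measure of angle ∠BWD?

Step 1: By the law of cosines on triangle WBD: WD² = 3² + 3² − 2·3·3·cos(90°) = 18, so WD = 3·√2.
Step 2: By the inverse law of cosines on triangle BWD: cos(∠BWD) = (3² + (3·√2)² − 3²) / (2·3·3·√2) = 18/25.46 = 0.7071, so ∠BWD = 45°.

Therefore, the measure of angle ∠BWD = 45°.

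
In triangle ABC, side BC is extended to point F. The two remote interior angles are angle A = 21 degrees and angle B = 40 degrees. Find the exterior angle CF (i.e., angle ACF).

Exterior angle = 21 + 40 = 61 degrees (exterior angle theorem).

61 degrees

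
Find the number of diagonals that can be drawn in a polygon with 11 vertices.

The number of diagonals in an n-gon is n(n - 3)/2.
For n = 11: 11(11 - 3)/2 = 11 × 8 / 2 = 44.

44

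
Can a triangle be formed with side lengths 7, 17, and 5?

No.
The triangle inequality is violated: 7 + 5 = 12 ≤ 17.
These lengths cannot form a triangle.

No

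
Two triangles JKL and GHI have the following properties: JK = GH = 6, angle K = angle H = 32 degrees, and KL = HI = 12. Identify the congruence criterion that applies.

The given information provides:
JK = GH = 6, angle K = angle H = 32 degrees, and KL = HI = 12
This matches the SAS congruence theorem.
Two pairs of corresponding sides and the included angle are equal (Side-Angle-Side).

SAS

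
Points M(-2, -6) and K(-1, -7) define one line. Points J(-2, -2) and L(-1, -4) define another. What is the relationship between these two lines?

Slope of line 1: m1 = (-7 - -6)/(-1 - -2) = -1/1 = -1
Slope of line 2: m2 = (-4 - -2)/(-1 - -2) = -2/1 = -2
For parallel lines we need equal slopes: -1 != -2.
For perpendicular lines we need m1*m2 = -1: (-1)(-2) = 2 != -1.
Since neither condition holds, the lines are neither parallel nor perpendicular.

Neither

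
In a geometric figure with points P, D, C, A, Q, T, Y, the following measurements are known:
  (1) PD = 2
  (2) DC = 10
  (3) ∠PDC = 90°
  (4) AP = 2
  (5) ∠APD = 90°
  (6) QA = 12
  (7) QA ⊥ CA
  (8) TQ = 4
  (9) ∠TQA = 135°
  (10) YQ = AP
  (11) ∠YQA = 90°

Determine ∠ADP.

Step 1: By the law of cosines on triangle DPA: DA² = 2² + 2² − 2·2·2·cos(90°) = 8, so DA = 2·√2.
Step 2: By the inverse law of cosines on triangle ADP: cos(∠ADP) = ((2·√2)² + 2² − 2²) / (2·2·√2·2) = 8/11.31 = 0.7071, so ∠ADP = 45°.

Therefore, the measure of angle ∠ADP = 45°.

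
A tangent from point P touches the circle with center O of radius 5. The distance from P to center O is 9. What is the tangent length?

The tangent, radius, and line from the external point to the center form a right triangle.
The right angle is where the tangent meets the radius.
By the Pythagorean theorem: tangent² + 5² = 9²
tangent² = 81 - 25 = 56
tangent = 2*sqrt(14)

2*sqrt(14)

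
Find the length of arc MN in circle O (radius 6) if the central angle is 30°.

Arc length = 2πr × θ/360
= 2π × 6 × 1/12
= pi

pi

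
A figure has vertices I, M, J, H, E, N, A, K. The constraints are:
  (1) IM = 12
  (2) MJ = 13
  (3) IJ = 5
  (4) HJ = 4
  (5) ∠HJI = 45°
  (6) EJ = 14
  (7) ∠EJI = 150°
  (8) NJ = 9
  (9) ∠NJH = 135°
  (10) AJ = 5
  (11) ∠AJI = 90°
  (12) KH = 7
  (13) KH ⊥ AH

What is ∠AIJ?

Step 1: By the law of cosines on triangle IJA: IA² = 5² + 5² − 2·5·5·cos(90°) = 50, so IA = 5·√2.
Step 2: By the inverse law of cosines on triangle AIJ: cos(∠AIJ) = ((5·√2)² + 5² − 5²) / (2·5·√2·5) = 50/70.71 = 0.7071, so ∠AIJ = 45°.

Therefore, the measure of angle ∠AIJ = 45°.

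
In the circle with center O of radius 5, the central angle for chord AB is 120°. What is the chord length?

Chord length = 2r sin(θ/2)
= 2 × 5 × sin(120°/2)
= 2 × 5 × sin(60°)
= 5*sqrt(3)

5*sqrt(3)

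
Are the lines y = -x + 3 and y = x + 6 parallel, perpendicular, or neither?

Slope of line 1: m1 = -1
Slope of line 2: m2 = 1
Two lines are perpendicular when the product of their slopes is -1 (negative reciprocals).
m1 * m2 = (-1) * (1) = -1, confirming perpendicularity.

Perpendicular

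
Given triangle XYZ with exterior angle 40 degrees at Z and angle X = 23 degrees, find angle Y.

The exterior angle theorem states that an exterior angle equals the sum of the two non-adjacent interior angles.
So 40 = 23 + angle Y, which gives angle Y = 40 - 23 = 17 degrees.

17 degrees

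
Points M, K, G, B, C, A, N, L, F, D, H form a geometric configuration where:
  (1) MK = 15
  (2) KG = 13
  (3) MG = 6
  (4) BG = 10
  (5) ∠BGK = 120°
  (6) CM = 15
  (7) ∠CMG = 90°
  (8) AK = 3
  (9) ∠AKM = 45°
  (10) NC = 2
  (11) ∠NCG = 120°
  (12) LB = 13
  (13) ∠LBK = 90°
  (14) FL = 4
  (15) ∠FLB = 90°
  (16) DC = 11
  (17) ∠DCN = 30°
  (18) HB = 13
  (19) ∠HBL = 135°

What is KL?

Step 1: By the law of cosines on triangle BGK: BK² = 10² + 13² − 2·10·13·cos(120°) = 399, so BK ≈ 19.97.
Step 2: By the law of cosines on triangle KBL: KL² = 19.97² + 13² − 2·19.97·13·cos(90°) = 568, so KL = 2·√142.

Therefore, the length of KL = 2·√142.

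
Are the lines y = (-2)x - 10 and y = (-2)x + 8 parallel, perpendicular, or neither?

Slope of line 1: m1 = -2
Slope of line 2: m2 = -2
Since m1 = m2 = -2, the lines are parallel.

Parallel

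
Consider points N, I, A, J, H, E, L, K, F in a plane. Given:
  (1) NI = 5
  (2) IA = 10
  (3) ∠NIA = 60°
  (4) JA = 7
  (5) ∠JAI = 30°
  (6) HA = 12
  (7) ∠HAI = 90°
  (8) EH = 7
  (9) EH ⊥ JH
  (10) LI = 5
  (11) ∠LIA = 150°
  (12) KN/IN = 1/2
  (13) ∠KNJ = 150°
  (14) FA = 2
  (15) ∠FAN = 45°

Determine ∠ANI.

Step 1: By the law of cosines on triangle NIA: NA² = 5² + 10² − 2·5·10·cos(60°) = 75, so NA = 5·√3.
Step 2: By the inverse law of cosines on triangle ANI: cos(∠ANI) = ((5·√3)² + 5² − 10²) / (2·5·√3·5) = 0/86.6 = 0, so ∠ANI = 90°.

Therefore, the measure of angle ∠ANI = 90°.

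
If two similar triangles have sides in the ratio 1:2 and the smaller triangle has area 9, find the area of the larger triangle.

For similar figures, the area ratio equals the square of the side ratio.
Side ratio (the smaller triangle to the larger triangle) = 1:2, so area ratio = 1^2:2^2 = 1:4.
If the area of the smaller triangle is 9, then the area of the larger triangle = 9 * (4/1) = 36.

36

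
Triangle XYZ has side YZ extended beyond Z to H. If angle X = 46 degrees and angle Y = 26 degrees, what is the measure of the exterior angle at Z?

Exterior angle = 46 + 26 = 72 degrees (exterior angle theorem).

72 degrees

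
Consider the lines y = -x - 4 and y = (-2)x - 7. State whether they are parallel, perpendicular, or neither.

Slope of line 1: m1 = -1
Slope of line 2: m2 = -2
For parallel lines we need equal slopes: -1 != -2.
For perpendicular lines we need m1*m2 = -1: (-1)(-2) = 2 != -1.
Since neither condition holds, the lines are neither parallel nor perpendicular.

Neither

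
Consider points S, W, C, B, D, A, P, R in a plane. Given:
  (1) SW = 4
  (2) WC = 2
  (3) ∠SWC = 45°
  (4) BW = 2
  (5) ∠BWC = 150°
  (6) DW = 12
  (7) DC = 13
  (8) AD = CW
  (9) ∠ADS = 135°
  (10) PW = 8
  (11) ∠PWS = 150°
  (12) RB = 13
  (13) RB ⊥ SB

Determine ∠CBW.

Step 1: By the law of cosines on triangle BWC: BC² = 2² + 2² − 2·2·2·cos(150°) = 14.93, so BC ≈ 3.86.
Step 2: By the inverse law of cosines on triangle CBW: cos(∠CBW) = (3.86² + 2² − 2²) / (2·3.86·2) = 14.93/15.45 = 0.9659, so ∠CBW = 15°.

Therefore, the measure of angle ∠CBW = 15°.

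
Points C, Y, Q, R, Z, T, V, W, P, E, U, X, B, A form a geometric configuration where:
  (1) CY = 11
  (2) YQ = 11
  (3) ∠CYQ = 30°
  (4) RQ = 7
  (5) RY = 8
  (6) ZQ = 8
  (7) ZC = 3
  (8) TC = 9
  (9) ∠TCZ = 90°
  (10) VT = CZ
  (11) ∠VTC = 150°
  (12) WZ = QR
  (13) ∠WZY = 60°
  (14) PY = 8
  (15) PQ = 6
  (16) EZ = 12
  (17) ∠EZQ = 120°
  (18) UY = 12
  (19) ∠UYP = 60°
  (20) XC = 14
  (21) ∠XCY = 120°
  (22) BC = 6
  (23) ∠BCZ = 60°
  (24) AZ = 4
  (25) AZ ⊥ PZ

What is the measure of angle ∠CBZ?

Step 1: By the law of cosines on triangle BCZ: BZ² = 6² + 3² − 2·6·3·cos(60°) = 27, so BZ = 3·√3.
Step 2: By the inverse law of cosines on triangle CBZ: cos(∠CBZ) = (6² + (3·√3)² − 3²) / (2·6·3·√3) = 54/62.35 = 0.866, so ∠CBZ = 30°.

Therefore, the measure of angle ∠CBZ = 30°.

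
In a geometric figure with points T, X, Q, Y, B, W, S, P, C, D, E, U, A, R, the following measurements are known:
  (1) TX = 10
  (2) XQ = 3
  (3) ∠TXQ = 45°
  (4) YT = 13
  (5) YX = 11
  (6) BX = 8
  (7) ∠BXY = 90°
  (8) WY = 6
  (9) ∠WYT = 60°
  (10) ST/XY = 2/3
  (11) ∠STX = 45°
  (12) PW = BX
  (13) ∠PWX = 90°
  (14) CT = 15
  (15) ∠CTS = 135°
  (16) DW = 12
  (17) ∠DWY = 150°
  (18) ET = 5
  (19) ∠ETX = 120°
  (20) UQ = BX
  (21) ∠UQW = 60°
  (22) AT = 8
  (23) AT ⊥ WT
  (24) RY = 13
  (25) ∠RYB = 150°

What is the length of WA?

Step 1: By the law of cosines on triangle WYT: WT² = 6² + 13² − 2·6·13·cos(60°) = 127, so WT = √127.
Step 2: By the law of cosines on triangle WTA: WA² = √127² + 8² − 2·√127·8·cos(90°) = 191, so WA = √191.

Therefore, the length of WA = √191.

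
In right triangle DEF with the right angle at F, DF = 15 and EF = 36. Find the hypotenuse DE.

In a right triangle, the square of the hypotenuse equals the sum of the squares of the two legs.
The legs are 15 and 36, so the hypotenuse = sqrt(225 + 1296) = sqrt(1521) = 39.

39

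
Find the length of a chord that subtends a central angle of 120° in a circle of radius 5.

Drop a perpendicular from the center to the chord, bisecting both the chord and the central angle.
Each half-chord = r sin(θ/2) = 5 sin(60°).
The full chord = 2 × 5 × sin(60°) = 5*sqrt(3).

5*sqrt(3)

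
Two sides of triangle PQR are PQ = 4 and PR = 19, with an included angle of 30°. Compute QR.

Law of cosines: QR^2 = 4^2 + 19^2 - 2(4)(19)cos(30°) = 377 - 76*sqrt(3), so QR = sqrt(377 - 76*sqrt(3)).

sqrt(377 - 76*sqrt(3))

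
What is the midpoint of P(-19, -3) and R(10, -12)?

M = ((x₁ + x₂)/2, (y₁ + y₂)/2)
= ((-19 + 10)/2, (-3 + -12)/2)
= (-9/2, -15/2) = (-9/2, -15/2)

(-9/2, -15/2)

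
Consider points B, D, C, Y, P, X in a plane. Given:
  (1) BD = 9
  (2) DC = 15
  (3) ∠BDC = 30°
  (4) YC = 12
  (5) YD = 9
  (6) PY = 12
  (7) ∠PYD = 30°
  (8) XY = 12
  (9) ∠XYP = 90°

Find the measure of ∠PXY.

Step 1: By the law of cosines on triangle XYP: XP² = 12² + 12² − 2·12·12·cos(90°) = 288, so XP = 12·√2.
Step 2: By the inverse law of cosines on triangle PXY: cos(∠PXY) = ((12·√2)² + 12² − 12²) / (2·12·√2·12) = 288/407.29 = 0.7071, so ∠PXY = 45°.

Therefore, the measure of angle ∠PXY = 45°.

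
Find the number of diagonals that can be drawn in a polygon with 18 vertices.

The number of diagonals in an n-gon is n(n - 3)/2.
For n = 18: 18(18 - 3)/2 = 18 × 15 / 2 = 135.

135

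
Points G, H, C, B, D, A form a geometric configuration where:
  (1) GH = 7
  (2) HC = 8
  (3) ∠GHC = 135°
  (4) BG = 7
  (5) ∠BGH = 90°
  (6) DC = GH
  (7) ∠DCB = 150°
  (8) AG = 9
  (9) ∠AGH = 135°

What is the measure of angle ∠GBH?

Step 1: By the law of cosines on triangle BGH: BH² = 7² + 7² − 2·7·7·cos(90°) = 98, so BH = 7·√2.
Step 2: By the inverse law of cosines on triangle GBH: cos(∠GBH) = (7² + (7·√2)² − 7²) / (2·7·7·√2) = 98/138.59 = 0.7071, so ∠GBH = 45°.

Therefore, the measure of angle ∠GBH = 45°.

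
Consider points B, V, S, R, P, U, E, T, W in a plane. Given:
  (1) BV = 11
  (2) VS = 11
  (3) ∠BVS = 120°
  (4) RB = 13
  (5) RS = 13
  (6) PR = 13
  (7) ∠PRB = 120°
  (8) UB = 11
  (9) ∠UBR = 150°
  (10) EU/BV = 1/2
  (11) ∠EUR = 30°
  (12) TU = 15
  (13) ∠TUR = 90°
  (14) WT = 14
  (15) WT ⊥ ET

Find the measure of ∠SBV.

Step 1: By the law of cosines on triangle BVS: BS² = 11² + 11² − 2·11·11·cos(120°) = 363, so BS = 11·√3.
Step 2: By the inverse law of cosines on triangle SBV: cos(∠SBV) = ((11·√3)² + 11² − 11²) / (2·11·√3·11) = 363/419.16 = 0.866, so ∠SBV = 30°.

Therefore, the measure of angle ∠SBV = 30°.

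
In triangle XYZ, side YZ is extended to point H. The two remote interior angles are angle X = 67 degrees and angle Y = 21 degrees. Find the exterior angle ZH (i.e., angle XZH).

Exterior angle = 67 + 21 = 88 degrees (exterior angle theorem).

88 degrees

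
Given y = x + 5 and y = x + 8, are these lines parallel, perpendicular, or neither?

Slope of line 1: m1 = 1
Slope of line 2: m2 = 1
Since m1 = m2 = 1, the lines are parallel.

Parallel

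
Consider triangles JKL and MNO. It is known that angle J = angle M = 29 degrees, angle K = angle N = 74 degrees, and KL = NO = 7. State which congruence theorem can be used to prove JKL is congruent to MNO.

Consider the given information: angle J = angle M = 29 degrees, angle K = angle N = 74 degrees, and KL = NO = 7
This is not ASA or HL: ASA requires two angles and the side between them. HL only applies to right triangles with matching hypotenuse and leg.
The correct criterion is AAS. Two pairs of corresponding angles and a non-included side are equal (Angle-Angle-Side).

AAS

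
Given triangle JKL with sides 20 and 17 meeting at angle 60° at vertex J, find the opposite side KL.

Law of cosines: KL^2 = 20^2 + 17^2 - 2(20)(17)cos(60°) = 349, so KL = sqrt(349).

sqrt(349)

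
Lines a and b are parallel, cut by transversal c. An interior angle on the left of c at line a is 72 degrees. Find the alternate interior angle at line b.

Alternate interior angles lie on opposite sides of the transversal, between the parallel lines.
By the alternate interior angle theorem, they are equal: 72 degrees.

72 degrees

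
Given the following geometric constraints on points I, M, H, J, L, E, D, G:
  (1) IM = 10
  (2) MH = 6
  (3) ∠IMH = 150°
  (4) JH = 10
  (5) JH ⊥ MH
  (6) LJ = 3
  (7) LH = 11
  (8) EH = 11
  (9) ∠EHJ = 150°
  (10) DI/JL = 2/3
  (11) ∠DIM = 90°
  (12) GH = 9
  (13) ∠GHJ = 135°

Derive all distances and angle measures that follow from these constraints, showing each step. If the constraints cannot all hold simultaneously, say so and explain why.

The constraints are consistent.

From the given relations:
  DI = 2/3·JL = 2/3·3 = 2

Step 1: From IM = 10, MH = 6, and ∠IMH = 150°, by the law of cosines:
  IH² = IM² + MH² - 2·IM·MH·cos(150°) = 100 + 36 + 103.9 = 239.9
  IH ≈ 15.49

Step 2: From MH = 6, HJ = 10, and ∠MHJ = 90°, by the law of cosines:
  MJ² = MH² + HJ² - 2·MH·HJ·cos(90°) = 36 + 100 - 0 = 136
  MJ = 2·√34

Step 3: From MI = 10, ID = 2, and ∠MID = 90°, by the law of cosines:
  MD² = MI² + ID² - 2·MI·ID·cos(90°) = 100 + 4 - 0 = 104
  MD = 2·√26

Step 4: From JH = 10, HE = 11, and ∠JHE = 150°, by the law of cosines:
  JE² = JH² + HE² - 2·JH·HE·cos(150°) = 100 + 121 + 190.5 = 411.5
  JE ≈ 20.29

Step 5: From JH = 10, HG = 9, and ∠JHG = 135°, by the law of cosines:
  JG² = JH² + HG² - 2·JH·HG·cos(135°) = 100 + 81 + 127.3 = 308.3
  JG ≈ 17.56

Step 6: From HJ = 10, HL = 11, JL = 3, by the inverse law of cosines:
  cos(∠JHL) = (HJ² + HL² - JL²) / (2·HJ·HL)
  ∠JHL = 15.5°

Step 7: From JH = 10, JL = 3, HL = 11, by the inverse law of cosines:
  cos(∠HJL) = (JH² + JL² - HL²) / (2·JH·JL)
  ∠HJL = 101.54°

Step 8: From LH = 11, LJ = 3, HJ = 10, by the inverse law of cosines:
  cos(∠HLJ) = (LH² + LJ² - HJ²) / (2·LH·LJ)
  ∠HLJ = 62.96°

Step 9: From IH = 15.49, IM = 10, HM = 6, by the inverse law of cosines:
  cos(∠HIM) = (IH² + IM² - HM²) / (2·IH·IM)
  ∠HIM = 11.17°

Step 10: From MD = 2·√26, MI = 10, DI = 2, by the inverse law of cosines:
  cos(∠DMI) = (MD² + MI² - DI²) / (2·MD·MI)
  ∠DMI = 11.31°

Step 11: From MH = 6, MJ = 2·√34, HJ = 10, by the inverse law of cosines:
  cos(∠HMJ) = (MH² + MJ² - HJ²) / (2·MH·MJ)
  ∠HMJ = 59.04°

Step 12: From HI = 15.49, HM = 6, IM = 10, by the inverse law of cosines:
  cos(∠IHM) = (HI² + HM² - IM²) / (2·HI·HM)
  ∠IHM = 18.83°

Step 13: From JE = 20.29, JH = 10, EH = 11, by the inverse law of cosines:
  cos(∠EJH) = (JE² + JH² - EH²) / (2·JE·JH)
  ∠EJH = 15.73°

Step 14: From JG = 17.56, JH = 10, GH = 9, by the inverse law of cosines:
  cos(∠GJH) = (JG² + JH² - GH²) / (2·JG·JH)
  ∠GJH = 21.25°

Step 15: From JH = 10, JM = 2·√34, HM = 6, by the inverse law of cosines:
  cos(∠HJM) = (JH² + JM² - HM²) / (2·JH·JM)
  ∠HJM = 30.96°

Step 16: From EH = 11, EJ = 20.29, HJ = 10, by the inverse law of cosines:
  cos(∠HEJ) = (EH² + EJ² - HJ²) / (2·EH·EJ)
  ∠HEJ = 14.27°

Step 17: From DI = 2, DM = 2·√26, IM = 10, by the inverse law of cosines:
  cos(∠IDM) = (DI² + DM² - IM²) / (2·DI·DM)
  ∠IDM = 78.69°

Step 18: From GH = 9, GJ = 17.56, HJ = 10, by the inverse law of cosines:
  cos(∠HGJ) = (GH² + GJ² - HJ²) / (2·GH·GJ)
  ∠HGJ = 23.75°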